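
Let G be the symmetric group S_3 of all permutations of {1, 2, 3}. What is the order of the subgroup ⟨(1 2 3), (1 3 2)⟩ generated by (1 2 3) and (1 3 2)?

3

|⟨(1 2 3)⟩| = 3 and |⟨(1 3 2)⟩| = 3, so |H| is a multiple of lcm(3, 3) = 3 and divides |G| = 6.
Closing under the operation: H = {e, (1 2 3), (1 3 2)}, so |H| = 3.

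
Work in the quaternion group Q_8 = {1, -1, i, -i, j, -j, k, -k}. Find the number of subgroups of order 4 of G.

|G| = 8 and 4 | 8, so subgroups of order 4 are possible by Lagrange.
The subgroups of order 4 are: {1, -1, i, -i}; {1, -1, j, -j}; {1, -1, k, -k}.
So G has 3 subgroups of order 4.

3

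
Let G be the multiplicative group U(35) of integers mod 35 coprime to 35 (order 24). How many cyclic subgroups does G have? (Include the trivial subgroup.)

Each element a generates a cyclic subgroup ⟨a⟩; distinct elements may generate the same one (a cyclic group of order d has φ(d) generators).
Cyclic subgroups by order — order 1: 1; order 2: 3; order 3: 1; order 4: 2; order 6: 3; order 12: 2.
Total: 12.

12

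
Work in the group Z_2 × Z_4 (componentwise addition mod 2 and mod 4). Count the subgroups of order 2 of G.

|G| = 8 and 2 | 8, so subgroups of order 2 are possible by Lagrange.
The subgroups of order 2 are: {(0,0), (0,2)}; {(0,0), (1,0)}; {(0,0), (1,2)}.
So G has 3 subgroups of order 2.

3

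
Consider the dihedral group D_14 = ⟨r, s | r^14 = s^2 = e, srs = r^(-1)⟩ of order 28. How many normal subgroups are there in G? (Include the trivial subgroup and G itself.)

7

G has 28 subgroups. Checking conjugation-invariance by order — order 1: 1/1 normal; order 2: 1/15 normal; order 4: 0/7 normal; order 7: 1/1 normal; order 14: 3/3 normal; order 28: 1/1 normal.
Total normal subgroups: 7.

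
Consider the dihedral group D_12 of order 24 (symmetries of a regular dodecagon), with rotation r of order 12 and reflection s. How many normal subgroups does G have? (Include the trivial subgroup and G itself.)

9

G has 34 subgroups. Checking conjugation-invariance by order — order 1: 1/1 normal; order 2: 1/13 normal; order 3: 1/1 normal; order 4: 1/7 normal; order 6: 1/5 normal; order 8: 0/3 normal; order 12: 3/3 normal; order 24: 1/1 normal.
Total normal subgroups: 9.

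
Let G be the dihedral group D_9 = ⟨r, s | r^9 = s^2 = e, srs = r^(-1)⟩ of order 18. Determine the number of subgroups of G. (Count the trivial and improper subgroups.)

16

|G| = 18, so by Lagrange every subgroup order divides 18. Divisors: 1, 2, 3, 6, 9, 18.
Subgroups by order — order 1: 1; order 2: 9; order 3: 1; order 6: 3; order 9: 1; order 18: 1.
Total: 1 + 9 + 1 + 3 + 1 + 1 = 16.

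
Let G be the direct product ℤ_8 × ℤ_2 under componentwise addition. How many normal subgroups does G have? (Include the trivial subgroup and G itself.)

11

G is abelian, so every subgroup is normal.
G has 11 subgroups in total, hence 11 normal subgroups.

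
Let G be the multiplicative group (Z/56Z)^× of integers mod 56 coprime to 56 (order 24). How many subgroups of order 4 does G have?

|G| = 24 and 4 | 24, so subgroups of order 4 are possible by Lagrange.
The subgroups of order 4 are: {1, 13, 15, 27}; {1, 13, 29, 41}; {1, 13, 43, 55}; {1, 15, 29, 43}; … (7 in all).
So G has 7 subgroups of order 4.

7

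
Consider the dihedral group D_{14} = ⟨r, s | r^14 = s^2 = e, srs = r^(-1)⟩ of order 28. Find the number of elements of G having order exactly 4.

No element of G has order 4 (even though 4 | 28).

0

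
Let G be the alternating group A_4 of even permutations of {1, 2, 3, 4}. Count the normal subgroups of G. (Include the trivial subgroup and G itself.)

G has 10 subgroups. Checking conjugation-invariance by order — order 1: 1/1 normal; order 2: 0/3 normal; order 3: 0/4 normal; order 4: 1/1 normal; order 12: 1/1 normal.
Total normal subgroups: 3.

3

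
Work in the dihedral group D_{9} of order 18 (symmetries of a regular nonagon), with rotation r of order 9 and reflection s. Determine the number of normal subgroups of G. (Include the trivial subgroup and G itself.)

4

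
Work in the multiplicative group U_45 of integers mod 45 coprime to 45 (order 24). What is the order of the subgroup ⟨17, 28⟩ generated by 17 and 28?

|⟨17⟩| = 4 and |⟨28⟩| = 4, so |H| is a multiple of lcm(4, 4) = 4 and divides |G| = 24.
Closing under the operation: H = {1, 8, 17, 19, 26, 28, 37, 44}, so |H| = 8.

8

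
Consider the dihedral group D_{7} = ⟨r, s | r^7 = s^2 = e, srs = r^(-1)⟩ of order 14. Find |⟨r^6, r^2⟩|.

7

|⟨r^6⟩| = 7 and |⟨r^2⟩| = 7, so |H| is a multiple of lcm(7, 7) = 7 and divides |G| = 14.
Closing under the operation: H = {e, r, r^2, r^3, r^4, r^5, r^6}, so |H| = 7.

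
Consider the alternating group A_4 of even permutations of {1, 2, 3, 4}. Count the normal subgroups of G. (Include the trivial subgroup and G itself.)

G has 10 subgroups. Checking conjugation-invariance by order — order 1: 1/1 normal; order 2: 0/3 normal; order 3: 0/4 normal; order 4: 1/1 normal; order 12: 1/1 normal.
Total normal subgroups: 3.

3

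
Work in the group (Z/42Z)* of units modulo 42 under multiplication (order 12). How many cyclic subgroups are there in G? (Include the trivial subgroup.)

8

A cyclic subgroup of order d is generated by each of its φ(d) elements of order d, so the cyclic subgroups of order d number (#elements of order d)/φ(d).
Cyclic subgroups by order — order 1: 1; order 2: 3; order 3: 1; order 6: 3.
Total: 8.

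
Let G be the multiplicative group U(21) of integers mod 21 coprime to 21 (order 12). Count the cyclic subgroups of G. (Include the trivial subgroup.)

8

A cyclic subgroup of order d is generated by each of its φ(d) elements of order d, so the cyclic subgroups of order d number (#elements of order d)/φ(d).
Cyclic subgroups by order — order 1: 1; order 2: 3; order 3: 1; order 6: 3.
Total: 8.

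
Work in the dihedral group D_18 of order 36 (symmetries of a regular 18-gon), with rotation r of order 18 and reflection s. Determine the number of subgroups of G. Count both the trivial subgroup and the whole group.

|G| = 36, so by Lagrange every subgroup order divides 36. Divisors: 1, 2, 3, 4, 6, 9, 12, 18, 36.
Subgroups by order — order 1: 1; order 2: 19; order 3: 1; order 4: 9; order 6: 7; order 9: 1; order 12: 3; order 18: 3; order 36: 1.
Total: 1 + 19 + 1 + 9 + 7 + 1 + 3 + 3 + 1 = 45.

45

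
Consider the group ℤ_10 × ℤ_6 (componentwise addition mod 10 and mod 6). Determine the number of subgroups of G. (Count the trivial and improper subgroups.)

20

|G| = 60, so by Lagrange every subgroup order divides 60. Divisors: 1, 2, 3, 4, 5, 6, 10, 12, 15, 20, 30, 60.
Subgroups by order — order 1: 1; order 2: 3; order 3: 1; order 4: 1; order 5: 1; order 6: 3; order 10: 3; order 12: 1; order 15: 1; order 20: 1; order 30: 3; order 60: 1.
Total: 1 + 3 + 1 + 1 + 1 + 3 + 3 + 1 + 1 + 1 + 3 + 1 = 20.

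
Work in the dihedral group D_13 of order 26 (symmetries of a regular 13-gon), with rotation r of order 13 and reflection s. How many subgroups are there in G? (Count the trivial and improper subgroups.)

16

|G| = 26, so by Lagrange every subgroup order divides 26. Divisors: 1, 2, 13, 26.
Subgroups by order — order 1: 1; order 2: 13; order 13: 1; order 26: 1.
Total: 1 + 13 + 1 + 1 = 16.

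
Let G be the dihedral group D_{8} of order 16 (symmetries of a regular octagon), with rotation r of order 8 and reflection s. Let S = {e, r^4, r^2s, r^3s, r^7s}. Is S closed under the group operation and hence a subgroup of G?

No

|S| = 5 does not divide |G| = 16, so by Lagrange S is not a subgroup.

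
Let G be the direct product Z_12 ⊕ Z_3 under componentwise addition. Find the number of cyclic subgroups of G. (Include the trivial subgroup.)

15

Group the elements of G by the cyclic subgroup they generate; each cyclic subgroup of order d accounts for φ(d) elements.
Cyclic subgroups by order — order 1: 1; order 2: 1; order 3: 4; order 4: 1; order 6: 4; order 12: 4.
Total: 15.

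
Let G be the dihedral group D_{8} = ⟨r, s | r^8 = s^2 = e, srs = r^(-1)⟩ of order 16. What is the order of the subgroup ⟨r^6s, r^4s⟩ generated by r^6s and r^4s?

|⟨r^6s⟩| = 2 and |⟨r^4s⟩| = 2, so |H| is a multiple of lcm(2, 2) = 2 and divides |G| = 16.
Closing under the operation: H = {e, r^2, r^4, r^6, s, r^2s, r^4s, r^6s}, so |H| = 8.

8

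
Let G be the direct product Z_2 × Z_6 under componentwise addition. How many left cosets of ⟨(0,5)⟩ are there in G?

2

|⟨(0,5)⟩| = 6 and |G| = 12.
By Lagrange, [G : H] = |G|/|H| = 12/6 = 2.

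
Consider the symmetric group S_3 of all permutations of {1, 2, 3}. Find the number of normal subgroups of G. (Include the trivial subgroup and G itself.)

G has 6 subgroups. Checking conjugation-invariance by order — order 1: 1/1 normal; order 2: 0/3 normal; order 3: 1/1 normal; order 6: 1/1 normal.
Total normal subgroups: 3.

3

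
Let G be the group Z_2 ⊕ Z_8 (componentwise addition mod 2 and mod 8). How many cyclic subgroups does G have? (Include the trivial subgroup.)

8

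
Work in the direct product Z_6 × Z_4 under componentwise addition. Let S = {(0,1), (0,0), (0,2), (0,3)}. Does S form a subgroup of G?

Yes

|S| = 4 divides |G| = 24, consistent with Lagrange.
S contains the identity, every element's inverse is in S, and S is closed under +: it is a subgroup.
In fact S = ⟨(0,1)⟩.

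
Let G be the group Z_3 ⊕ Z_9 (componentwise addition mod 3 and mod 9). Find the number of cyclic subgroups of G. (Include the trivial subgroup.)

A cyclic subgroup of order d is generated by each of its φ(d) elements of order d, so the cyclic subgroups of order d number (#elements of order d)/φ(d).
Cyclic subgroups by order — order 1: 1; order 3: 4; order 9: 3.
Total: 8.

8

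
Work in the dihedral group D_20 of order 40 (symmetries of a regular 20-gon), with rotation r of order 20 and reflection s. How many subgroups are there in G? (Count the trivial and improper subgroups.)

48

|G| = 40, so by Lagrange every subgroup order divides 40. Divisors: 1, 2, 4, 5, 8, 10, 20, 40.
Subgroups by order — order 1: 1; order 2: 21; order 4: 11; order 5: 1; order 8: 5; order 10: 5; order 20: 3; order 40: 1.
Total: 1 + 21 + 11 + 1 + 5 + 5 + 3 + 1 = 48.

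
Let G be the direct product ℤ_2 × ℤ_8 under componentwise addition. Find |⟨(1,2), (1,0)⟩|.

8

|⟨(1,2)⟩| = 4 and |⟨(1,0)⟩| = 2, so |H| is a multiple of lcm(4, 2) = 4 and divides |G| = 16.
Closing under the operation: H = {(0,0), (0,2), (0,4), (0,6), (1,0), (1,2), (1,4), (1,6)}, so |H| = 8.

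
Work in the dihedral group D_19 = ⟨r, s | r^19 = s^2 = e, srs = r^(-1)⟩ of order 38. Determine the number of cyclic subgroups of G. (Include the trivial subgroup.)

Each element a generates a cyclic subgroup ⟨a⟩; distinct elements may generate the same one (a cyclic group of order d has φ(d) generators).
Cyclic subgroups by order — order 1: 1; order 2: 19; order 19: 1.
Total: 21.

21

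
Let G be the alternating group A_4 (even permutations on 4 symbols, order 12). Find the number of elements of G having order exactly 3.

8

The elements of order 3 are: (2 3 4), (2 4 3), (1 2 3), (1 2 4), (1 3 2), (1 3 4), (1 4 2), (1 4 3).
That's 8.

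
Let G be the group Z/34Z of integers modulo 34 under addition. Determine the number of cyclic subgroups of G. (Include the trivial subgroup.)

Each element a generates a cyclic subgroup ⟨a⟩; distinct elements may generate the same one (a cyclic group of order d has φ(d) generators).
Cyclic subgroups by order — order 1: 1; order 2: 1; order 17: 1; order 34: 1.
Total: 4.

4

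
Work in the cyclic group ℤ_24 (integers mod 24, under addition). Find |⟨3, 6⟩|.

|⟨3⟩| = 8 and |⟨6⟩| = 4, so |H| is a multiple of lcm(8, 4) = 8 and divides |G| = 24.
Closing under the operation: H = {0, 3, 6, 9, 12, 15, 18, 21}, so |H| = 8.

8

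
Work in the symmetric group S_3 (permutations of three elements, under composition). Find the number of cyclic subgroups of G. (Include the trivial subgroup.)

5

Group the elements of G by the cyclic subgroup they generate; each cyclic subgroup of order d accounts for φ(d) elements.
Cyclic subgroups by order — order 1: 1; order 2: 3; order 3: 1.
Total: 5.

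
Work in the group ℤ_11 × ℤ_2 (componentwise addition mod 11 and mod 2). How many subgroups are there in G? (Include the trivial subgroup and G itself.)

4

|G| = 22, so by Lagrange every subgroup order divides 22. Divisors: 1, 2, 11, 22.
Subgroups by order — order 1: 1; order 2: 1; order 11: 1; order 22: 1.
Total: 1 + 1 + 1 + 1 = 4.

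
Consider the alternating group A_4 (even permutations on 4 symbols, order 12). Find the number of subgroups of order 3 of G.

|G| = 12 and 3 | 12, so subgroups of order 3 are possible by Lagrange.
The subgroups of order 3 are: {e, (1 2 3), (1 3 2)}; {e, (1 2 4), (1 4 2)}; {e, (1 3 4), (1 4 3)}; {e, (2 3 4), (2 4 3)}.
So G has 4 subgroups of order 3.

4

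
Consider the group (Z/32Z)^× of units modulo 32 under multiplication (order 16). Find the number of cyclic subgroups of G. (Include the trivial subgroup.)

8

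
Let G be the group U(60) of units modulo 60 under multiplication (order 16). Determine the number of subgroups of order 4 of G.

|G| = 16 and 4 | 16, so subgroups of order 4 are possible by Lagrange.
The subgroups of order 4 are: {1, 11, 19, 29}; {1, 11, 31, 41}; {1, 11, 49, 59}; {1, 13, 37, 49}; … (11 in all).
So G has 11 subgroups of order 4.

11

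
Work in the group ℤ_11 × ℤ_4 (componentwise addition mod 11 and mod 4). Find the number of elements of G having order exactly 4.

An element (a,b) has order lcm(ord(a), ord(b)); count pairs with lcm equal to 4.
Enumerating gives 2 such elements.

2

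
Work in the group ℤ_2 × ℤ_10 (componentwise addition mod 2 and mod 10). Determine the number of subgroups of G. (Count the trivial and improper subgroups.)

10

|G| = 20, so by Lagrange every subgroup order divides 20. Divisors: 1, 2, 4, 5, 10, 20.
Subgroups by order — order 1: 1; order 2: 3; order 4: 1; order 5: 1; order 10: 3; order 20: 1.
Total: 1 + 3 + 1 + 1 + 3 + 1 = 10.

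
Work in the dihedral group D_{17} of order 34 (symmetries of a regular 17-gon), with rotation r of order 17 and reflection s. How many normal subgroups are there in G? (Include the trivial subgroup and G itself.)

G has 20 subgroups. Checking conjugation-invariance by order — order 1: 1/1 normal; order 2: 0/17 normal; order 17: 1/1 normal; order 34: 1/1 normal.
Total normal subgroups: 3.

3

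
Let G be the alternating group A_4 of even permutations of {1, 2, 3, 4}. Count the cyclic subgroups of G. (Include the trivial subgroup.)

A cyclic subgroup of order d is generated by each of its φ(d) elements of order d, so the cyclic subgroups of order d number (#elements of order d)/φ(d).
Cyclic subgroups by order — order 1: 1; order 2: 3; order 3: 4.
Total: 8.

8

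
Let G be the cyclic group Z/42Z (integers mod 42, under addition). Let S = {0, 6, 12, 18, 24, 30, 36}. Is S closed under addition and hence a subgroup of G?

|S| = 7 divides |G| = 42, consistent with Lagrange.
S contains the identity, every element's inverse is in S, and S is closed under +: it is a subgroup.
In fact S = ⟨18⟩.

Yes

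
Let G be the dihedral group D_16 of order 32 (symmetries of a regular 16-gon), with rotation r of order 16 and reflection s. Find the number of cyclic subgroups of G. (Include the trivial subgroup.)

21

A cyclic subgroup of order d is generated by each of its φ(d) elements of order d, so the cyclic subgroups of order d number (#elements of order d)/φ(d).
Cyclic subgroups by order — order 1: 1; order 2: 17; order 4: 1; order 8: 1; order 16: 1.
Total: 21.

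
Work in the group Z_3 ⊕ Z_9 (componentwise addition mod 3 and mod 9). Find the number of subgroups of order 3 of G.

|G| = 27 and 3 | 27, so subgroups of order 3 are possible by Lagrange.
The subgroups of order 3 are: {(0,0), (0,3), (0,6)}; {(0,0), (1,0), (2,0)}; {(0,0), (1,3), (2,6)}; {(0,0), (1,6), (2,3)}.
So G has 4 subgroups of order 3.

4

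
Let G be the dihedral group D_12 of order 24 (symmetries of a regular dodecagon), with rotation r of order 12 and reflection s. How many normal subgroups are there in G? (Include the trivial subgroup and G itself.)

G has 34 subgroups. Checking conjugation-invariance by order — order 1: 1/1 normal; order 2: 1/13 normal; order 3: 1/1 normal; order 4: 1/7 normal; order 6: 1/5 normal; order 8: 0/3 normal; order 12: 3/3 normal; order 24: 1/1 normal.
Total normal subgroups: 9.

9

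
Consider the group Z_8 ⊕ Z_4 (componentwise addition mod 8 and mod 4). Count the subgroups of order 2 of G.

|G| = 32 and 2 | 32, so subgroups of order 2 are possible by Lagrange.
The subgroups of order 2 are: {(0,0), (0,2)}; {(0,0), (4,0)}; {(0,0), (4,2)}.
So G has 3 subgroups of order 2.

3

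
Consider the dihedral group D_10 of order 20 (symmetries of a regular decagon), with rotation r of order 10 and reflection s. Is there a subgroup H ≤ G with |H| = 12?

No

12 does not divide |G| = 20, so by Lagrange no subgroup of order 12 exists.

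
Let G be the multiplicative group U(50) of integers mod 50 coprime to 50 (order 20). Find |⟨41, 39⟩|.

10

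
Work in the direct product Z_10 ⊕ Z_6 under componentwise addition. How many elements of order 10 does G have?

12

An element (a,b) has order lcm(ord(a), ord(b)); count pairs with lcm equal to 10.
Enumerating gives 12 such elements.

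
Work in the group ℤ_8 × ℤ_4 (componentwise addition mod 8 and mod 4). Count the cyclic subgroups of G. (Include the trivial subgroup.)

14

Each element a generates a cyclic subgroup ⟨a⟩; distinct elements may generate the same one (a cyclic group of order d has φ(d) generators).
Cyclic subgroups by order — order 1: 1; order 2: 3; order 4: 6; order 8: 4.
Total: 14.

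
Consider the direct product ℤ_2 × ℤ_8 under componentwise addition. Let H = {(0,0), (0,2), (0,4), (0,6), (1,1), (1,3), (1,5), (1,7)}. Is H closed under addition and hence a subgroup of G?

|H| = 8 divides |G| = 16, consistent with Lagrange.
H contains the identity, every element's inverse is in H, and H is closed under +: it is a subgroup.
In fact H = ⟨(1,5)⟩.

Yes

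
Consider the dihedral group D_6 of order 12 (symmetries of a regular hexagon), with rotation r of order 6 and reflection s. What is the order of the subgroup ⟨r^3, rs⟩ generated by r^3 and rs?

|⟨r^3⟩| = 2 and |⟨rs⟩| = 2, so |H| is a multiple of lcm(2, 2) = 2 and divides |G| = 12.
Closing under the operation: H = {e, r^3, rs, r^4s}, so |H| = 4.

4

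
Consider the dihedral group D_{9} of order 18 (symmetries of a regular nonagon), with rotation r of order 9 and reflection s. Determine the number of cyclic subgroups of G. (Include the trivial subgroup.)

12

A cyclic subgroup of order d is generated by each of its φ(d) elements of order d, so the cyclic subgroups of order d number (#elements of order d)/φ(d).
Cyclic subgroups by order — order 1: 1; order 2: 9; order 3: 1; order 9: 1.
Total: 12.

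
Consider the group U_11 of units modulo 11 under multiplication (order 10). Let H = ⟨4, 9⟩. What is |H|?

5

|⟨4⟩| = 5 and |⟨9⟩| = 5, so |H| is a multiple of lcm(5, 5) = 5 and divides |G| = 10.
Closing under the operation: H = {1, 3, 4, 5, 9}, so |H| = 5.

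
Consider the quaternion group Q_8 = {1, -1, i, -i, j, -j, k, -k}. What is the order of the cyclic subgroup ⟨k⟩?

Computing powers of k: the smallest k with (k)^k = e is k = 4.

4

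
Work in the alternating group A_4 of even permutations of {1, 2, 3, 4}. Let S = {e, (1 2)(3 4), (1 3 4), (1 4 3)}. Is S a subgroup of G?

No

Closure fails: (1 4 3) ∘ (1 2)(3 4) = (1 2 4) ∉ S. So S is not a subgroup.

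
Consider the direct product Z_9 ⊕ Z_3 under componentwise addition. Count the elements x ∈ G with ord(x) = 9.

An element (a,b) has order lcm(ord(a), ord(b)); count pairs with lcm equal to 9.
Enumerating gives 18 such elements.

18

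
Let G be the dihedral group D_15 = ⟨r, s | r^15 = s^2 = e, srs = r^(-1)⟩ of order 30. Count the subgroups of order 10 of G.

3

|G| = 30 and 10 | 30, so subgroups of order 10 are possible by Lagrange.
The subgroups of order 10 are: {e, r^3, r^6, r^9, r^12, rs, r^4s, r^7s, r^10s, r^13s}; {e, r^3, r^6, r^9, r^12, r^2s, r^5s, r^8s, r^11s, r^14s}; {e, r^3, r^6, r^9, r^12, s, r^3s, r^6s, r^9s, r^12s}.
So G has 3 subgroups of order 10.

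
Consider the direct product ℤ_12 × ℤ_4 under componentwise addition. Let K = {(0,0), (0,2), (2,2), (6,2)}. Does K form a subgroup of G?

No

(2,2) ∈ K but its inverse (10,2) ∉ K, so K is not a subgroup.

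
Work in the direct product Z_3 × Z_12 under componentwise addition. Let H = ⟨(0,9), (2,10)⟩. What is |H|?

12

|⟨(0,9)⟩| = 4 and |⟨(2,10)⟩| = 6, so |H| is a multiple of lcm(4, 6) = 12 and divides |G| = 36.
Closing under the operation: H = {(0,0), (0,3), (0,6), (0,9), (1,2), (1,5), (1,8), (1,11), (2,1), (2,4), (2,7), (2,10)}, so |H| = 12.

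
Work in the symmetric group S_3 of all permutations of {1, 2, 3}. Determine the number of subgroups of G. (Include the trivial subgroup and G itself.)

6

|G| = 6, so by Lagrange every subgroup order divides 6. Divisors: 1, 2, 3, 6.
Subgroups by order — order 1: 1; order 2: 3; order 3: 1; order 6: 1.
Total: 1 + 3 + 1 + 1 = 6.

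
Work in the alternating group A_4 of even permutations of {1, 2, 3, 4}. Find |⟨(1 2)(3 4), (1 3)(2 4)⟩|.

|⟨(1 2)(3 4)⟩| = 2 and |⟨(1 3)(2 4)⟩| = 2, so |H| is a multiple of lcm(2, 2) = 2 and divides |G| = 12.
Closing under the operation: H = {e, (1 2)(3 4), (1 3)(2 4), (1 4)(2 3)}, so |H| = 4.

4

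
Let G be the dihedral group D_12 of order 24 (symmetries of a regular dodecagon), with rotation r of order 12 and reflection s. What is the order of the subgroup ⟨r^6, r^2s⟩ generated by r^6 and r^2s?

|⟨r^6⟩| = 2 and |⟨r^2s⟩| = 2, so |H| is a multiple of lcm(2, 2) = 2 and divides |G| = 24.
Closing under the operation: H = {e, r^6, r^2s, r^8s}, so |H| = 4.

4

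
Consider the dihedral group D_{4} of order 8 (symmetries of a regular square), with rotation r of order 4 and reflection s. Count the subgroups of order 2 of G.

5

|G| = 8 and 2 | 8, so subgroups of order 2 are possible by Lagrange.
The subgroups of order 2 are: {e, r^2}; {e, r^2s}; {e, r^3s}; {e, rs}; … (5 in all).
So G has 5 subgroups of order 2.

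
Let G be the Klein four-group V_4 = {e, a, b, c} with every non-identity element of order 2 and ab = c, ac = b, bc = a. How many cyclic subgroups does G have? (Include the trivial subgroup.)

4

Each element a generates a cyclic subgroup ⟨a⟩; distinct elements may generate the same one (a cyclic group of order d has φ(d) generators).
Cyclic subgroups by order — order 1: 1; order 2: 3.
Total: 4.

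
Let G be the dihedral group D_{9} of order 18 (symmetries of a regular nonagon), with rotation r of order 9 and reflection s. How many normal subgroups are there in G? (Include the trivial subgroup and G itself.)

G has 16 subgroups. Checking conjugation-invariance by order — order 1: 1/1 normal; order 2: 0/9 normal; order 3: 1/1 normal; order 6: 0/3 normal; order 9: 1/1 normal; order 18: 1/1 normal.
Total normal subgroups: 4.

4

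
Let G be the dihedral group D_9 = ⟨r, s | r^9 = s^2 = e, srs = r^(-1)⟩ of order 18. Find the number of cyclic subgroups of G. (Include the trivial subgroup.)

Group the elements of G by the cyclic subgroup they generate; each cyclic subgroup of order d accounts for φ(d) elements.
Cyclic subgroups by order — order 1: 1; order 2: 9; order 3: 1; order 9: 1.
Total: 12.

12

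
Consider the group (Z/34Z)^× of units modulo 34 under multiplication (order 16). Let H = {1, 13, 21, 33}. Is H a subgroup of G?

Yes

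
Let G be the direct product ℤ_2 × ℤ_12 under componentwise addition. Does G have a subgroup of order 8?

Yes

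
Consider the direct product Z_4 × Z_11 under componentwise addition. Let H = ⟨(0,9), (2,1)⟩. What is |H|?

22

|⟨(0,9)⟩| = 11 and |⟨(2,1)⟩| = 22, so |H| is a multiple of lcm(11, 22) = 22 and divides |G| = 44.
Closing under the operation: H = {(0,0), (0,1), (0,2), (0,3), (0,4), (0,5), (0,6), (0,7), (0,8), (0,9), (0,10), (2,0), (2,1), (2,2), (2,3), (2,4), (2,5), (2,6), (2,7), (2,8), (2,9), (2,10)}, so |H| = 22.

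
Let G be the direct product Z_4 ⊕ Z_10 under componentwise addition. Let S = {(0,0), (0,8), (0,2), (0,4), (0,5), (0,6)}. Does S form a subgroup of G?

No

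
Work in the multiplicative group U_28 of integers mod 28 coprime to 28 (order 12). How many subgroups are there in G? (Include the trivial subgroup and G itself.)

10

|G| = 12, so by Lagrange every subgroup order divides 12. Divisors: 1, 2, 3, 4, 6, 12.
Subgroups by order — order 1: 1; order 2: 3; order 3: 1; order 4: 1; order 6: 3; order 12: 1.
Total: 1 + 3 + 1 + 1 + 3 + 1 = 10.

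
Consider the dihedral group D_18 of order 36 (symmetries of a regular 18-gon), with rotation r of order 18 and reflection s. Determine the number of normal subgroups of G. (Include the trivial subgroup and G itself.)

G has 45 subgroups. Checking conjugation-invariance by order — order 1: 1/1 normal; order 2: 1/19 normal; order 3: 1/1 normal; order 4: 0/9 normal; order 6: 1/7 normal; order 9: 1/1 normal; order 12: 0/3 normal; order 18: 3/3 normal; order 36: 1/1 normal.
Total normal subgroups: 9.

9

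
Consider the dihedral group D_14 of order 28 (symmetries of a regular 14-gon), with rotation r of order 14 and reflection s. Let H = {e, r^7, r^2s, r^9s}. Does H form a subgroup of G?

Yes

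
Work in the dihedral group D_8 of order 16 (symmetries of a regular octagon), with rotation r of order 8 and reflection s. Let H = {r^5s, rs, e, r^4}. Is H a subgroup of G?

Yes

|H| = 4 divides |G| = 16, consistent with Lagrange.
H contains the identity, every element's inverse is in H, and H is closed under ·: it is a subgroup.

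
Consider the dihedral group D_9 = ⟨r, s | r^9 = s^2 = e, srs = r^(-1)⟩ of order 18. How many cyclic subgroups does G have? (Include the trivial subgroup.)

12

Group the elements of G by the cyclic subgroup they generate; each cyclic subgroup of order d accounts for φ(d) elements.
Cyclic subgroups by order — order 1: 1; order 2: 9; order 3: 1; order 9: 1.
Total: 12.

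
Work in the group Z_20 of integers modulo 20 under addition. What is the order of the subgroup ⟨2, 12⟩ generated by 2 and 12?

10

|⟨2⟩| = 10 and |⟨12⟩| = 5, so |H| is a multiple of lcm(10, 5) = 10 and divides |G| = 20.
Closing under the operation: H = {0, 2, 4, 6, 8, 10, 12, 14, 16, 18}, so |H| = 10.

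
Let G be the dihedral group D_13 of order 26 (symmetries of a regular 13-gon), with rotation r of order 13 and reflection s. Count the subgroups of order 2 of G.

13

|G| = 26 and 2 | 26, so subgroups of order 2 are possible by Lagrange.
The subgroups of order 2 are: {e, r^10s}; {e, r^11s}; {e, r^12s}; {e, r^2s}; … (13 in all).
So G has 13 subgroups of order 2.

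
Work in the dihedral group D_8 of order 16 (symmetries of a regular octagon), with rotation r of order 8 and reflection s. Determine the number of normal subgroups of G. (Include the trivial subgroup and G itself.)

7

G has 19 subgroups. Checking conjugation-invariance by order — order 1: 1/1 normal; order 2: 1/9 normal; order 4: 1/5 normal; order 8: 3/3 normal; order 16: 1/1 normal.
Total normal subgroups: 7.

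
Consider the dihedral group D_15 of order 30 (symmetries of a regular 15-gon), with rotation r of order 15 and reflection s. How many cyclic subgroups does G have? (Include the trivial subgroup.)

19

A cyclic subgroup of order d is generated by each of its φ(d) elements of order d, so the cyclic subgroups of order d number (#elements of order d)/φ(d).
Cyclic subgroups by order — order 1: 1; order 2: 15; order 3: 1; order 5: 1; order 15: 1.
Total: 19.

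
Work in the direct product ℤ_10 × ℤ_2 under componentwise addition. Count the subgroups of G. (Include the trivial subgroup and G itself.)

|G| = 20, so by Lagrange every subgroup order divides 20. Divisors: 1, 2, 4, 5, 10, 20.
Subgroups by order — order 1: 1; order 2: 3; order 4: 1; order 5: 1; order 10: 3; order 20: 1.
Total: 1 + 3 + 1 + 1 + 3 + 1 = 10.

10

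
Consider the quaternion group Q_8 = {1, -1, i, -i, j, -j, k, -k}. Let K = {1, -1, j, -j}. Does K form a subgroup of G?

Yes

|K| = 4 divides |G| = 8, consistent with Lagrange.
K contains the identity, every element's inverse is in K, and K is closed under ·: it is a subgroup.
In fact K = ⟨j⟩.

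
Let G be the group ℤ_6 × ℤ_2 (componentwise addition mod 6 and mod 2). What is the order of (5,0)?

6

The order of (5,0) in Z_6 × Z_2 is lcm(ord(5) in Z_6, ord(0) in Z_2).
ord(5) = 6 and ord(0) = 1, so |⟨(5,0)⟩| = lcm(6, 1) = 6.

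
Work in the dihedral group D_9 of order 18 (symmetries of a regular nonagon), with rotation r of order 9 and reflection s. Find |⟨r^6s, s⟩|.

|⟨r^6s⟩| = 2 and |⟨s⟩| = 2, so |H| is a multiple of lcm(2, 2) = 2 and divides |G| = 18.
Closing under the operation: H = {e, r^3, r^6, s, r^3s, r^6s}, so |H| = 6.

6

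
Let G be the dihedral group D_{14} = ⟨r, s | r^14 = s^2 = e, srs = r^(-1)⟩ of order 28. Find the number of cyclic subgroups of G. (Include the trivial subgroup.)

A cyclic subgroup of order d is generated by each of its φ(d) elements of order d, so the cyclic subgroups of order d number (#elements of order d)/φ(d).
Cyclic subgroups by order — order 1: 1; order 2: 15; order 7: 1; order 14: 1.
Total: 18.

18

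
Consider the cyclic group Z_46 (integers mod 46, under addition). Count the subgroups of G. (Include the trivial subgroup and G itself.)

Subgroups of the cyclic group Z_46 correspond bijectively to divisors of 46.
Divisors of 46: 1, 2, 23, 46.
So Z_46 has 4 subgroups.

4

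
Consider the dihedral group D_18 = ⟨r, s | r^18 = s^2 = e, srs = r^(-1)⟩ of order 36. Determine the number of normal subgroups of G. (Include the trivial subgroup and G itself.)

9

G has 45 subgroups. Checking conjugation-invariance by order — order 1: 1/1 normal; order 2: 1/19 normal; order 3: 1/1 normal; order 4: 0/9 normal; order 6: 1/7 normal; order 9: 1/1 normal; order 12: 0/3 normal; order 18: 3/3 normal; order 36: 1/1 normal.
Total normal subgroups: 9.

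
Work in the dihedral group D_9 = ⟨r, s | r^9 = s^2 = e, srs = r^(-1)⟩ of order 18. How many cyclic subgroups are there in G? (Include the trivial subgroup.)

A cyclic subgroup of order d is generated by each of its φ(d) elements of order d, so the cyclic subgroups of order d number (#elements of order d)/φ(d).
Cyclic subgroups by order — order 1: 1; order 2: 9; order 3: 1; order 9: 1.
Total: 12.

12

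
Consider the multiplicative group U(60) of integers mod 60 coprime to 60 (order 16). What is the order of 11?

2

Compute successive powers of 11 mod 60: 11, 1; 11^2 ≡ 1 (mod 60).
So |⟨11⟩| = 2.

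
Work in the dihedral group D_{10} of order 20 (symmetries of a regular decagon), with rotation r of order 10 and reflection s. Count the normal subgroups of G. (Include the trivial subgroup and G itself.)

7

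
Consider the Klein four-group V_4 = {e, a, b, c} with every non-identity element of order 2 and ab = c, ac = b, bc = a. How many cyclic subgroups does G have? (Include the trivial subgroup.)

A cyclic subgroup of order d is generated by each of its φ(d) elements of order d, so the cyclic subgroups of order d number (#elements of order d)/φ(d).
Cyclic subgroups by order — order 1: 1; order 2: 3.
Total: 4.

4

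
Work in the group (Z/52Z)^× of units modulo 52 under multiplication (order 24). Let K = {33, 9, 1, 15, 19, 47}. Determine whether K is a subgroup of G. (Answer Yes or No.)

No

33 ∈ K but its inverse 41 ∉ K, so K is not a subgroup.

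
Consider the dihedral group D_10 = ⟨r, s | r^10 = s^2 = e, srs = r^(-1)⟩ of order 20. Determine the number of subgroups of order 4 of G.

|G| = 20 and 4 | 20, so subgroups of order 4 are possible by Lagrange.
The subgroups of order 4 are: {e, r^5, r^2s, r^7s}; {e, r^5, r^3s, r^8s}; {e, r^5, r^4s, r^9s}; {e, r^5, s, r^5s}; … (5 in all).
So G has 5 subgroups of order 4.

5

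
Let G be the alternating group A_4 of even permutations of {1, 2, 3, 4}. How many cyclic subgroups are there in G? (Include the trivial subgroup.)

Group the elements of G by the cyclic subgroup they generate; each cyclic subgroup of order d accounts for φ(d) elements.
Cyclic subgroups by order — order 1: 1; order 2: 3; order 3: 4.
Total: 8.

8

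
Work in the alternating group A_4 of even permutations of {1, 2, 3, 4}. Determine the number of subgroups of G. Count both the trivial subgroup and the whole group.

10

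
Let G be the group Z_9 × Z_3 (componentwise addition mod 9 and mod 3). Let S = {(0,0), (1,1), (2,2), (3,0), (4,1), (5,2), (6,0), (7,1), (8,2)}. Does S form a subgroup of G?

|S| = 9 divides |G| = 27, consistent with Lagrange.
S contains the identity, every element's inverse is in S, and S is closed under +: it is a subgroup.
In fact S = ⟨(7,1)⟩.

Yes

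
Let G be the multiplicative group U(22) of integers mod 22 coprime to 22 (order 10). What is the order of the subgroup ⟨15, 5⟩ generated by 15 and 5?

5

|⟨15⟩| = 5 and |⟨5⟩| = 5, so |H| is a multiple of lcm(5, 5) = 5 and divides |G| = 10.
Closing under the operation: H = {1, 3, 5, 9, 15}, so |H| = 5.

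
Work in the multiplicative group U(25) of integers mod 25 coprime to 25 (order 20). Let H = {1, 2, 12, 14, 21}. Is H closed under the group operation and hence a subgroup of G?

2 ∈ H but its inverse 13 ∉ H, so H is not a subgroup.

No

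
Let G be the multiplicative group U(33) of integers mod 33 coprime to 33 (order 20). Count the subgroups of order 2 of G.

3

|G| = 20 and 2 | 20, so subgroups of order 2 are possible by Lagrange.
The subgroups of order 2 are: {1, 10}; {1, 23}; {1, 32}.
So G has 3 subgroups of order 2.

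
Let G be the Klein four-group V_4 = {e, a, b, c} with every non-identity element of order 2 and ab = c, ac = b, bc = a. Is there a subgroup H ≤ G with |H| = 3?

3 does not divide |G| = 4, so by Lagrange no subgroup of order 3 exists.

No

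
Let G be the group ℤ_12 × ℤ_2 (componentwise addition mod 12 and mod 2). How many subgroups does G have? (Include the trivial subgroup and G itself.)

|G| = 24, so by Lagrange every subgroup order divides 24. Divisors: 1, 2, 3, 4, 6, 8, 12, 24.
Subgroups by order — order 1: 1; order 2: 3; order 3: 1; order 4: 3; order 6: 3; order 8: 1; order 12: 3; order 24: 1.
Total: 1 + 3 + 1 + 3 + 3 + 1 + 3 + 1 = 16.

16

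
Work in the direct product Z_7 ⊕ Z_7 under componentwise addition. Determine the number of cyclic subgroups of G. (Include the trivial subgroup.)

Each element a generates a cyclic subgroup ⟨a⟩; distinct elements may generate the same one (a cyclic group of order d has φ(d) generators).
Cyclic subgroups by order — order 1: 1; order 7: 8.
Total: 9.

9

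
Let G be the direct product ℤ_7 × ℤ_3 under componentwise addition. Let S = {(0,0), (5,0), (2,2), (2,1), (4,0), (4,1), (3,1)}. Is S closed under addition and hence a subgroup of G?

No

(4,0) ∈ S but its inverse (3,0) ∉ S, so S is not a subgroup.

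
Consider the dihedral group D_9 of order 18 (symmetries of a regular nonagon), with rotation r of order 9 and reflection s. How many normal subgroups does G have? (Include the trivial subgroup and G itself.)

G has 16 subgroups. Checking conjugation-invariance by order — order 1: 1/1 normal; order 2: 0/9 normal; order 3: 1/1 normal; order 6: 0/3 normal; order 9: 1/1 normal; order 18: 1/1 normal.
Total normal subgroups: 4.

4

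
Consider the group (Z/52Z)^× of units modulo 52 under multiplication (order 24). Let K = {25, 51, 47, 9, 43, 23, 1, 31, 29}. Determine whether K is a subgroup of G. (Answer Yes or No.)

No

|K| = 9 does not divide |G| = 24, so by Lagrange K is not a subgroup.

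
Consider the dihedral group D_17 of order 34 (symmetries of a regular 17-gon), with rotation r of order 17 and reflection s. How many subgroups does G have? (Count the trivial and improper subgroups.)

|G| = 34, so by Lagrange every subgroup order divides 34. Divisors: 1, 2, 17, 34.
Subgroups by order — order 1: 1; order 2: 17; order 17: 1; order 34: 1.
Total: 1 + 17 + 1 + 1 = 20.

20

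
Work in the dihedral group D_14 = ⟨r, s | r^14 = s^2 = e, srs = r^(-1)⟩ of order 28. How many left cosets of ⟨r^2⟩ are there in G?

|⟨r^2⟩| = 7 and |G| = 28.
By Lagrange, [G : H] = |G|/|H| = 28/7 = 4.

4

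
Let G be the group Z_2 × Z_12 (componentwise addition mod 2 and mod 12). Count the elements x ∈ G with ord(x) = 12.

8

An element (a,b) has order lcm(ord(a), ord(b)); count pairs with lcm equal to 12.
Enumerating gives 8 such elements.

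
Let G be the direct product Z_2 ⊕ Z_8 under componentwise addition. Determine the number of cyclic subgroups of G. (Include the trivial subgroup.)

8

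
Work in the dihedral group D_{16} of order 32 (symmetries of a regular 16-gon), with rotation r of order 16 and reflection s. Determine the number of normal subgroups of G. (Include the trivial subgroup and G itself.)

8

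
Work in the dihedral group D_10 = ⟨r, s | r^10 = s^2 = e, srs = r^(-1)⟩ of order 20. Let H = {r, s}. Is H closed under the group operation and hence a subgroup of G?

No

The identity e ∉ H, so H is not a subgroup.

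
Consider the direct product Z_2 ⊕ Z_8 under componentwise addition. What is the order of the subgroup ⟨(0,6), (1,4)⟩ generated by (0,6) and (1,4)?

8

|⟨(0,6)⟩| = 4 and |⟨(1,4)⟩| = 2, so |H| is a multiple of lcm(4, 2) = 4 and divides |G| = 16.
Closing under the operation: H = {(0,0), (0,2), (0,4), (0,6), (1,0), (1,2), (1,4), (1,6)}, so |H| = 8.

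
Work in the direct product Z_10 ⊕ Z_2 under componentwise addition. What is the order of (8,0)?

5

The order of (8,0) in Z_10 × Z_2 is lcm(ord(8) in Z_10, ord(0) in Z_2).
ord(8) = 5 and ord(0) = 1, so |⟨(8,0)⟩| = lcm(5, 1) = 5.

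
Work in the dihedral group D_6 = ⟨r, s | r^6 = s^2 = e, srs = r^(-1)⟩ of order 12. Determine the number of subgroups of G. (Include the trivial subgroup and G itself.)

16

|G| = 12, so by Lagrange every subgroup order divides 12. Divisors: 1, 2, 3, 4, 6, 12.
Subgroups by order — order 1: 1; order 2: 7; order 3: 1; order 4: 3; order 6: 3; order 12: 1.
Total: 1 + 7 + 1 + 3 + 3 + 1 = 16.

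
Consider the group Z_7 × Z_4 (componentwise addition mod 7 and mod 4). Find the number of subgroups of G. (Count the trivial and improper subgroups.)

|G| = 28, so by Lagrange every subgroup order divides 28. Divisors: 1, 2, 4, 7, 14, 28.
Subgroups by order — order 1: 1; order 2: 1; order 4: 1; order 7: 1; order 14: 1; order 28: 1.
Total: 1 + 1 + 1 + 1 + 1 + 1 = 6.

6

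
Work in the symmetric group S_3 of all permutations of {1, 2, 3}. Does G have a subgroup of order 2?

Yes

2 | 6. A subgroup of order 2 is {e, (1 2)}.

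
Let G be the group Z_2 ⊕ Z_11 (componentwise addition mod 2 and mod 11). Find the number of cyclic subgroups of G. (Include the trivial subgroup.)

4

A cyclic subgroup of order d is generated by each of its φ(d) elements of order d, so the cyclic subgroups of order d number (#elements of order d)/φ(d).
Cyclic subgroups by order — order 1: 1; order 2: 1; order 11: 1; order 22: 1.
Total: 4.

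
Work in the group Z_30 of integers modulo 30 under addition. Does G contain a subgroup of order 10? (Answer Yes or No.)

10 | 30. A subgroup of order 10 is {0, 3, 6, 9, 12, 15, 18, 21, 24, 27}.

Yes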